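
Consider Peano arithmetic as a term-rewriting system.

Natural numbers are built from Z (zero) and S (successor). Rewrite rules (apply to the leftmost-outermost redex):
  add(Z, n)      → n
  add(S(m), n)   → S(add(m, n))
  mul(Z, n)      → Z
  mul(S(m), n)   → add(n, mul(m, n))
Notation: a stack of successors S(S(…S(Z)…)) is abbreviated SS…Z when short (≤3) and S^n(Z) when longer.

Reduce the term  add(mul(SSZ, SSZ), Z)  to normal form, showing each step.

  start: add(mul(SSZ, SSZ), Z)
  [1] add(add(SSZ, mul(SZ, SSZ)), Z)
  [2] add(S(add(SZ, mul(SZ, SSZ))), Z)
  [3] S(add(add(SZ, mul(SZ, SSZ)), Z))
  [4] S(add(S(add(Z, mul(SZ, SSZ))), Z))
  [5] S(S(add(add(Z, mul(SZ, SSZ)), Z)))
  [6] S(S(add(mul(SZ, SSZ), Z)))
  [7] S(S(add(add(SSZ, mul(Z, SSZ)), Z)))
  [8] S(S(add(S(add(SZ, mul(Z, SSZ))), Z)))
  [9] S(S(S(add(add(SZ, mul(Z, SSZ)), Z))))
  [10] S(S(S(add(S(add(Z, mul(Z, SSZ))), Z))))
  [11] S(S(S(S(add(add(Z, mul(Z, SSZ)), Z)))))
  [12] S(S(S(S(add(mul(Z, SSZ), Z)))))
  [13] S(S(S(S(add(Z, Z)))))
  [14] S^4(Z)

Answer: normal form = S^4(Z)  (in 14 steps)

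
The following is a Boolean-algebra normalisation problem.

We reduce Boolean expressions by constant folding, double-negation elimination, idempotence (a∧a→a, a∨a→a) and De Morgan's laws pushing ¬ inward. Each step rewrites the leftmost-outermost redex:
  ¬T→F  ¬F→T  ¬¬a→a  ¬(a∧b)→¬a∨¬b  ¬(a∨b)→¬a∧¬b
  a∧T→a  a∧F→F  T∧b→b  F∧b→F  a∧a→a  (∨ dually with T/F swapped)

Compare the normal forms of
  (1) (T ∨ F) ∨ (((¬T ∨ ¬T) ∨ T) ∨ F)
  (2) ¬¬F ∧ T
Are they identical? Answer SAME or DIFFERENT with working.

Answer: DIFFERENT — A ⇓ T, B ⇓ F

Reduction:
Term A:
  start: (T ∨ F) ∨ (((¬T ∨ ¬T) ∨ T) ∨ F)
  step 1: T ∨ (((¬T ∨ ¬T) ∨ T) ∨ F)
  step 2: T

Term B:
  start: ¬¬F ∧ T
  step 1: ¬¬F
  step 2: F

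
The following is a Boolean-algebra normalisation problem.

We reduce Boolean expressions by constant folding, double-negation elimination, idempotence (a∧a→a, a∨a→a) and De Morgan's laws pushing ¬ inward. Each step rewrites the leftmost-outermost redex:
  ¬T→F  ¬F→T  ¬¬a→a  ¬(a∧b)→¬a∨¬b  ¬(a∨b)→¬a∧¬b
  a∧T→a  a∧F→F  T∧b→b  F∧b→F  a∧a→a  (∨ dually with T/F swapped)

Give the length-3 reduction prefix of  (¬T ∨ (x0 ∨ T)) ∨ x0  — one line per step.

Answer: after 3 steps: T ∨ x0

Reduction:
  start: (¬T ∨ (x0 ∨ T)) ∨ x0
  →1  (F ∨ (x0 ∨ T)) ∨ x0
  →2  (x0 ∨ T) ∨ x0
  →3  T ∨ x0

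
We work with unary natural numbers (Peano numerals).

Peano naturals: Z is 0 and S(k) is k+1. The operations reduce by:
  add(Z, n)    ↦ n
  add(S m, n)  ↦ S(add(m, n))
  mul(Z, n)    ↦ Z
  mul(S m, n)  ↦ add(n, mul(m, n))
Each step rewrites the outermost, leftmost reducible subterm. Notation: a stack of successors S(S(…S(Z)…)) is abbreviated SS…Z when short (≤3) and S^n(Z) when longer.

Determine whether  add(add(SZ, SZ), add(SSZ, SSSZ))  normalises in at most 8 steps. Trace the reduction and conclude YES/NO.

  start: add(add(SZ, SZ), add(SSZ, SSSZ))
  [1] add(S(add(Z, SZ)), add(SSZ, SSSZ))
  [2] S(add(add(Z, SZ), add(SSZ, SSSZ)))
  [3] S(add(SZ, add(SSZ, SSSZ)))
  [4] S(S(add(Z, add(SSZ, SSSZ))))
  [5] S(S(add(SSZ, SSSZ)))
  [6] S(S(S(add(SZ, SSSZ))))
  [7] S(S(S(S(add(Z, SSSZ)))))
  [8] S^7(Z)

Answer: YES — reaches normal form S^7(Z) in 8 ≤ 8 steps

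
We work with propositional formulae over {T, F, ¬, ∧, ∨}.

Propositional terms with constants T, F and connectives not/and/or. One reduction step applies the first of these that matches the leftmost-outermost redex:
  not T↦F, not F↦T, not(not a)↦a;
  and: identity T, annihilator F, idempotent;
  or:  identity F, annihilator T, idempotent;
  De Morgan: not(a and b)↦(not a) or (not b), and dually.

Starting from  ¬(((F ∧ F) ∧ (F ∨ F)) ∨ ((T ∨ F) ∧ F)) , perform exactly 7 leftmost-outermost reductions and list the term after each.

  start: ¬(((F ∧ F) ∧ (F ∨ F)) ∨ ((T ∨ F) ∧ F))
  [1] ¬((F ∧ F) ∧ (F ∨ F)) ∧ ¬((T ∨ F) ∧ F)
  [2] (¬(F ∧ F) ∨ ¬(F ∨ F)) ∧ ¬((T ∨ F) ∧ F)
  [3] ((¬F ∨ ¬F) ∨ ¬(F ∨ F)) ∧ ¬((T ∨ F) ∧ F)
  [4] (¬F ∨ ¬(F ∨ F)) ∧ ¬((T ∨ F) ∧ F)
  [5] (T ∨ ¬(F ∨ F)) ∧ ¬((T ∨ F) ∧ F)
  [6] T ∧ ¬((T ∨ F) ∧ F)
  [7] ¬((T ∨ F) ∧ F)

Answer: after 7 steps: ¬((T ∨ F) ∧ F)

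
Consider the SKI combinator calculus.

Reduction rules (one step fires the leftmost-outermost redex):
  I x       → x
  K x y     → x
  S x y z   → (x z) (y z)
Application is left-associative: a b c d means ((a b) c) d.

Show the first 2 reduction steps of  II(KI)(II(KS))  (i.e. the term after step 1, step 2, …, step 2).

Answer: after 2 steps: KI(II(KS))

Derivation:
  start: II(KI)(II(KS))
  [1] I(KI)(II(KS))
  [2] KI(II(KS))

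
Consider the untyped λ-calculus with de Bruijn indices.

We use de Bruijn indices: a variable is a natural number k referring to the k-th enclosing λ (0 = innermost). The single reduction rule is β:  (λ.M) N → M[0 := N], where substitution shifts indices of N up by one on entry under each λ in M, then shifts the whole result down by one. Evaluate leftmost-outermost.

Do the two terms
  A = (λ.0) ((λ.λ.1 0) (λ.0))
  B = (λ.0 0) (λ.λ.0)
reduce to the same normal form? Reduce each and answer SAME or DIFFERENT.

Term A:
  start: (λ.0) ((λ.λ.1 0) (λ.0))
  [1] (λ.λ.1 0) (λ.0)
  [2] λ.(λ.0) 0
  [3] λ.0

Term B:
  start: (λ.0 0) (λ.λ.0)
  [1] (λ.λ.0) (λ.λ.0)
  [2] λ.0

Answer: SAME — A ⇓ λ.0, B ⇓ λ.0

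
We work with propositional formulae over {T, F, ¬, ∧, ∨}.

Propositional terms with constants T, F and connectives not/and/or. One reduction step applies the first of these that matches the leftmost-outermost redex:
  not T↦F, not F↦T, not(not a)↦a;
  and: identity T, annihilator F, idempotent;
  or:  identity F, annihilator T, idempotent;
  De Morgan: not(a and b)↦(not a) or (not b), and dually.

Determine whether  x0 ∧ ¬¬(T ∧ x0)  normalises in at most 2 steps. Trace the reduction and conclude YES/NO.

Answer: NO — after 2 steps the term is x0 ∧ x0, not yet normal

Reduction:
  start: x0 ∧ ¬¬(T ∧ x0)
  [1] x0 ∧ (T ∧ x0)
  [2] x0 ∧ x0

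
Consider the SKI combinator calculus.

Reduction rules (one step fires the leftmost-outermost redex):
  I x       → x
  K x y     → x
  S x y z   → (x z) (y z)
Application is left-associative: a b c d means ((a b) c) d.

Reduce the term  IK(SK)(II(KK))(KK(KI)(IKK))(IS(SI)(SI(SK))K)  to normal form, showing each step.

Answer: normal form = SKK  (in 11 steps)

Derivation:
  start: IK(SK)(II(KK))(KK(KI)(IKK))(IS(SI)(SI(SK))K)
  →1  K(SK)(II(KK))(KK(KI)(IKK))(IS(SI)(SI(SK))K)
  →2  SK(KK(KI)(IKK))(IS(SI)(SI(SK))K)
  →3  K(IS(SI)(SI(SK))K)(KK(KI)(IKK)(IS(SI)(SI(SK))K))
  →4  IS(SI)(SI(SK))K
  →5  S(SI)(SI(SK))K
  →6  SIK(SI(SK)K)
  →7  I(SI(SK)K)(K(SI(SK)K))
  →8  SI(SK)K(K(SI(SK)K))
  →9  IK(SKK)(K(SI(SK)K))
  →10  K(SKK)(K(SI(SK)K))
  →11  SKK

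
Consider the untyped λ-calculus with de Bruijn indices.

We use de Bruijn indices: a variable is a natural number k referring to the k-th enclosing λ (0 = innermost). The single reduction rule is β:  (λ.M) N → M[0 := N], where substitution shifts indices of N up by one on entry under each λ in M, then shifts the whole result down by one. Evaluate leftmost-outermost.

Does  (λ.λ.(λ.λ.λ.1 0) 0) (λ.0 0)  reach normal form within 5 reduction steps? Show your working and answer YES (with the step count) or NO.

  start: (λ.λ.(λ.λ.λ.1 0) 0) (λ.0 0)
  step 1: λ.(λ.λ.λ.1 0) 0
  step 2: λ.λ.λ.1 0

Answer: YES — reaches normal form λ.λ.λ.1 0 in 2 ≤ 5 steps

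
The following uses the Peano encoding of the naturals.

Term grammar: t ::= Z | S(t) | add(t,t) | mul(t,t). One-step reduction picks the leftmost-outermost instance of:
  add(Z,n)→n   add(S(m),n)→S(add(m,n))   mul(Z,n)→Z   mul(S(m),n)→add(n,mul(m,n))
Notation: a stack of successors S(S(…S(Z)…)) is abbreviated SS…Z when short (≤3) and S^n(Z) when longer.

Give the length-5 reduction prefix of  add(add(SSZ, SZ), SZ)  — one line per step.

  start: add(add(SSZ, SZ), SZ)
  step 1: add(S(add(SZ, SZ)), SZ)
  step 2: S(add(add(SZ, SZ), SZ))
  step 3: S(add(S(add(Z, SZ)), SZ))
  step 4: S(S(add(add(Z, SZ), SZ)))
  step 5: S(S(add(SZ, SZ)))

Answer: after 5 steps: S(S(add(SZ, SZ)))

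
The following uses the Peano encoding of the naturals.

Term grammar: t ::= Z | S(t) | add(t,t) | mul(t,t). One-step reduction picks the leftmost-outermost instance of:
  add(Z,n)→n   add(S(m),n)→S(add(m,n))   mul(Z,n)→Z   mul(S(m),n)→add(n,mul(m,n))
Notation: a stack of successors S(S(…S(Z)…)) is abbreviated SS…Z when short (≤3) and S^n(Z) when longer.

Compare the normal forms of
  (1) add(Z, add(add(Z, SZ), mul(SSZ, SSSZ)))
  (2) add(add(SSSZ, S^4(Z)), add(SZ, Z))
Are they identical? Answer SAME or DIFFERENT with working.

Term A:
  start: add(Z, add(add(Z, SZ), mul(SSZ, SSSZ)))
  [1] add(add(Z, SZ), mul(SSZ, SSSZ))
  [2] add(SZ, mul(SSZ, SSSZ))
  [3] S(add(Z, mul(SSZ, SSSZ)))
  [4] S(mul(SSZ, SSSZ))
  [5] S(add(SSSZ, mul(SZ, SSSZ)))
  [6] S(S(add(SSZ, mul(SZ, SSSZ))))
  [7] S(S(S(add(SZ, mul(SZ, SSSZ)))))
  [8] S(S(S(S(add(Z, mul(SZ, SSSZ))))))
  [9] S(S(S(S(mul(SZ, SSSZ)))))
  [10] S(S(S(S(add(SSSZ, mul(Z, SSSZ))))))
  [11] S(S(S(S(S(add(SSZ, mul(Z, SSSZ)))))))
  [12] S(S(S(S(S(S(add(SZ, mul(Z, SSSZ))))))))
  [13] S(S(S(S(S(S(S(add(Z, mul(Z, SSSZ)))))))))
  [14] S(S(S(S(S(S(S(mul(Z, SSSZ))))))))
  [15] S^7(Z)

Term B:
  start: add(add(SSSZ, S^4(Z)), add(SZ, Z))
  [1] add(S(add(SSZ, S^4(Z))), add(SZ, Z))
  [2] S(add(add(SSZ, S^4(Z)), add(SZ, Z)))
  [3] S(add(S(add(SZ, S^4(Z))), add(SZ, Z)))
  [4] S(S(add(add(SZ, S^4(Z)), add(SZ, Z))))
  [5] S(S(add(S(add(Z, S^4(Z))), add(SZ, Z))))
  [6] S(S(S(add(add(Z, S^4(Z)), add(SZ, Z)))))
  [7] S(S(S(add(S^4(Z), add(SZ, Z)))))
  [8] S(S(S(S(add(SSSZ, add(SZ, Z))))))
  [9] S(S(S(S(S(add(SSZ, add(SZ, Z)))))))
  [10] S(S(S(S(S(S(add(SZ, add(SZ, Z))))))))
  [11] S(S(S(S(S(S(S(add(Z, add(SZ, Z)))))))))
  [12] S(S(S(S(S(S(S(add(SZ, Z))))))))
  [13] S(S(S(S(S(S(S(S(add(Z, Z)))))))))
  [14] S^8(Z)

Answer: DIFFERENT — A ⇓ S^7(Z), B ⇓ S^8(Z)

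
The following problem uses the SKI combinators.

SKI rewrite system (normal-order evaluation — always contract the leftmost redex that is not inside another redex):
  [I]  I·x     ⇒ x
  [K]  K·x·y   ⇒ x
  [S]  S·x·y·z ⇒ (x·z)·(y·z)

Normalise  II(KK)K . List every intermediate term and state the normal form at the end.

  start: II(KK)K
  [1] I(KK)K
  [2] KKK
  [3] K

Answer: normal form = K  (in 3 steps)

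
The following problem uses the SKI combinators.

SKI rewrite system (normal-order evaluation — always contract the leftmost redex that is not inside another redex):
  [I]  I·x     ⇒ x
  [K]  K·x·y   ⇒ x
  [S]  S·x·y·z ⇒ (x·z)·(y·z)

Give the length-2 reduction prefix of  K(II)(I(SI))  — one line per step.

  start: K(II)(I(SI))
  step 1: II
  step 2: I

Answer: after 2 steps: I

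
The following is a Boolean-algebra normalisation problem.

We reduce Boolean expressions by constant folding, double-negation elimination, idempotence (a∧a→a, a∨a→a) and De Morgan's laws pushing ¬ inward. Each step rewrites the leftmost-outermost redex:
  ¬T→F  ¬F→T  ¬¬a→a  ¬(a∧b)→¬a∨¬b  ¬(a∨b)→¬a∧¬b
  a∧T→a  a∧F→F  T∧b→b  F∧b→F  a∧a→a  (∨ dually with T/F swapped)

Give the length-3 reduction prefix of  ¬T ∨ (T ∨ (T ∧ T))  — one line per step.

Answer: after 3 steps: T

Derivation:
  start: ¬T ∨ (T ∨ (T ∧ T))
  step 1: F ∨ (T ∨ (T ∧ T))
  step 2: T ∨ (T ∧ T)
  step 3: T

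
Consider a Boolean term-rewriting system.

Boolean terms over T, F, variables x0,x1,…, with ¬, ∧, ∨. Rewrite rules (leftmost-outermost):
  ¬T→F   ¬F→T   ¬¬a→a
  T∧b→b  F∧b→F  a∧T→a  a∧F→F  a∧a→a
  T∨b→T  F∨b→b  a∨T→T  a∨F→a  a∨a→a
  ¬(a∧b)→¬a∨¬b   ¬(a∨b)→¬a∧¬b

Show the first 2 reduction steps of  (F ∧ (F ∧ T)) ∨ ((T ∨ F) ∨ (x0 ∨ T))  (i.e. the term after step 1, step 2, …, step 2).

  start: (F ∧ (F ∧ T)) ∨ ((T ∨ F) ∨ (x0 ∨ T))
  [1] F ∨ ((T ∨ F) ∨ (x0 ∨ T))
  [2] (T ∨ F) ∨ (x0 ∨ T)

Answer: after 2 steps: (T ∨ F) ∨ (x0 ∨ T)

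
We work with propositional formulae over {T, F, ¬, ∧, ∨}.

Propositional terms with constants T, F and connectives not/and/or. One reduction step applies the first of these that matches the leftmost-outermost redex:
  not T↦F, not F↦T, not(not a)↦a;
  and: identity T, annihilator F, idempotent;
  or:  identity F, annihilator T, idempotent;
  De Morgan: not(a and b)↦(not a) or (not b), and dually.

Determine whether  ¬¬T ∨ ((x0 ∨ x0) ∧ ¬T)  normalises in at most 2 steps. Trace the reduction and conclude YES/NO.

Answer: YES — reaches normal form T in 2 ≤ 2 steps

Reduction:
  start: ¬¬T ∨ ((x0 ∨ x0) ∧ ¬T)
  →1  T ∨ ((x0 ∨ x0) ∧ ¬T)
  →2  T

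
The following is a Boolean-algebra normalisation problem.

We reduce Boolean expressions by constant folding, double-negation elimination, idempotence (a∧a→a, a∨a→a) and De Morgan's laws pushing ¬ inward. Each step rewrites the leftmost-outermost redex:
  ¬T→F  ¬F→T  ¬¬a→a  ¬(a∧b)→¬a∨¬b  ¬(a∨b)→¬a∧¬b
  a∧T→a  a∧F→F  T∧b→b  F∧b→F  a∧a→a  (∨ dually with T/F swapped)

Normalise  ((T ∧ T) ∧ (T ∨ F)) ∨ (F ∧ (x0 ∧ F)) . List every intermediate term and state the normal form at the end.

Answer: normal form = T  (in 4 steps)

Derivation:
  start: ((T ∧ T) ∧ (T ∨ F)) ∨ (F ∧ (x0 ∧ F))
  [1] (T ∧ (T ∨ F)) ∨ (F ∧ (x0 ∧ F))
  [2] (T ∨ F) ∨ (F ∧ (x0 ∧ F))
  [3] T ∨ (F ∧ (x0 ∧ F))
  [4] T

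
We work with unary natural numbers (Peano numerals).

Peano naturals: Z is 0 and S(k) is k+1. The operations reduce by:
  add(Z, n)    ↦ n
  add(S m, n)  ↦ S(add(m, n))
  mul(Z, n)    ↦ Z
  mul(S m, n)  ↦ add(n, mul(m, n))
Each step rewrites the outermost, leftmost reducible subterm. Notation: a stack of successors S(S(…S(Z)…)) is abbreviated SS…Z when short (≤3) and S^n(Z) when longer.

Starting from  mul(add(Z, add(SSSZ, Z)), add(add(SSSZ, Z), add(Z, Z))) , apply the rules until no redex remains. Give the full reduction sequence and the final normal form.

Answer: normal form = S^9(Z)  (in 48 steps)

Reduction:
  start: mul(add(Z, add(SSSZ, Z)), add(add(SSSZ, Z), add(Z, Z)))
  step 1: mul(add(SSSZ, Z), add(add(SSSZ, Z), add(Z, Z)))
  step 2: mul(S(add(SSZ, Z)), add(add(SSSZ, Z), add(Z, Z)))
  step 3: add(add(add(SSSZ, Z), add(Z, Z)), mul(add(SSZ, Z), add(add(SSSZ, Z), add(Z, Z))))
  step 4: add(add(S(add(SSZ, Z)), add(Z, Z)), mul(add(SSZ, Z), add(add(SSSZ, Z), add(Z, Z))))
  step 5: add(S(add(add(SSZ, Z), add(Z, Z))), mul(add(SSZ, Z), add(add(SSSZ, Z), add(Z, Z))))
  step 6: S(add(add(add(SSZ, Z), add(Z, Z)), mul(add(SSZ, Z), add(add(SSSZ, Z), add(Z, Z)))))
  step 7: S(add(add(S(add(SZ, Z)), add(Z, Z)), mul(add(SSZ, Z), add(add(SSSZ, Z), add(Z, Z)))))
  step 8: S(add(S(add(add(SZ, Z), add(Z, Z))), mul(add(SSZ, Z), add(add(SSSZ, Z), add(Z, Z)))))
  step 9: S(S(add(add(add(SZ, Z), add(Z, Z)), mul(add(SSZ, Z), add(add(SSSZ, Z), add(Z, Z))))))
  step 10: S(S(add(add(S(add(Z, Z)), add(Z, Z)), mul(add(SSZ, Z), add(add(SSSZ, Z), add(Z, Z))))))
  step 11: S(S(add(S(add(add(Z, Z), add(Z, Z))), mul(add(SSZ, Z), add(add(SSSZ, Z), add(Z, Z))))))
  step 12: S(S(S(add(add(add(Z, Z), add(Z, Z)), mul(add(SSZ, Z), add(add(SSSZ, Z), add(Z, Z)))))))
  step 13: S(S(S(add(add(Z, add(Z, Z)), mul(add(SSZ, Z), add(add(SSSZ, Z), add(Z, Z)))))))
  step 14: S(S(S(add(add(Z, Z), mul(add(SSZ, Z), add(add(SSSZ, Z), add(Z, Z)))))))
  step 15: S(S(S(add(Z, mul(add(SSZ, Z), add(add(SSSZ, Z), add(Z, Z)))))))
  step 16: S(S(S(mul(add(SSZ, Z), add(add(SSSZ, Z), add(Z, Z))))))
  step 17: S(S(S(mul(S(add(SZ, Z)), add(add(SSSZ, Z), add(Z, Z))))))
  step 18: S(S(S(add(add(add(SSSZ, Z), add(Z, Z)), mul(add(SZ, Z), add(add(SSSZ, Z), add(Z, Z)))))))
  step 19: S(S(S(add(add(S(add(SSZ, Z)), add(Z, Z)), mul(add(SZ, Z), add(add(SSSZ, Z), add(Z, Z)))))))
  step 20: S(S(S(add(S(add(add(SSZ, Z), add(Z, Z))), mul(add(SZ, Z), add(add(SSSZ, Z), add(Z, Z)))))))
  step 21: S(S(S(S(add(add(add(SSZ, Z), add(Z, Z)), mul(add(SZ, Z), add(add(SSSZ, Z), add(Z, Z))))))))
  step 22: S(S(S(S(add(add(S(add(SZ, Z)), add(Z, Z)), mul(add(SZ, Z), add(add(SSSZ, Z), add(Z, Z))))))))
  step 23: S(S(S(S(add(S(add(add(SZ, Z), add(Z, Z))), mul(add(SZ, Z), add(add(SSSZ, Z), add(Z, Z))))))))
  step 24: S(S(S(S(S(add(add(add(SZ, Z), add(Z, Z)), mul(add(SZ, Z), add(add(SSSZ, Z), add(Z, Z)))))))))
  step 25: S(S(S(S(S(add(add(S(add(Z, Z)), add(Z, Z)), mul(add(SZ, Z), add(add(SSSZ, Z), add(Z, Z)))))))))
  step 26: S(S(S(S(S(add(S(add(add(Z, Z), add(Z, Z))), mul(add(SZ, Z), add(add(SSSZ, Z), add(Z, Z)))))))))
  step 27: S(S(S(S(S(S(add(add(add(Z, Z), add(Z, Z)), mul(add(SZ, Z), add(add(SSSZ, Z), add(Z, Z))))))))))
  step 28: S(S(S(S(S(S(add(add(Z, add(Z, Z)), mul(add(SZ, Z), add(add(SSSZ, Z), add(Z, Z))))))))))
  step 29: S(S(S(S(S(S(add(add(Z, Z), mul(add(SZ, Z), add(add(SSSZ, Z), add(Z, Z))))))))))
  step 30: S(S(S(S(S(S(add(Z, mul(add(SZ, Z), add(add(SSSZ, Z), add(Z, Z))))))))))
  step 31: S(S(S(S(S(S(mul(add(SZ, Z), add(add(SSSZ, Z), add(Z, Z)))))))))
  step 32: S(S(S(S(S(S(mul(S(add(Z, Z)), add(add(SSSZ, Z), add(Z, Z)))))))))
  step 33: S(S(S(S(S(S(add(add(add(SSSZ, Z), add(Z, Z)), mul(add(Z, Z), add(add(SSSZ, Z), add(Z, Z))))))))))
  step 34: S(S(S(S(S(S(add(add(S(add(SSZ, Z)), add(Z, Z)), mul(add(Z, Z), add(add(SSSZ, Z), add(Z, Z))))))))))
  step 35: S(S(S(S(S(S(add(S(add(add(SSZ, Z), add(Z, Z))), mul(add(Z, Z), add(add(SSSZ, Z), add(Z, Z))))))))))
  step 36: S(S(S(S(S(S(S(add(add(add(SSZ, Z), add(Z, Z)), mul(add(Z, Z), add(add(SSSZ, Z), add(Z, Z)))))))))))
  step 37: S(S(S(S(S(S(S(add(add(S(add(SZ, Z)), add(Z, Z)), mul(add(Z, Z), add(add(SSSZ, Z), add(Z, Z)))))))))))
  step 38: S(S(S(S(S(S(S(add(S(add(add(SZ, Z), add(Z, Z))), mul(add(Z, Z), add(add(SSSZ, Z), add(Z, Z)))))))))))
  step 39: S(S(S(S(S(S(S(S(add(add(add(SZ, Z), add(Z, Z)), mul(add(Z, Z), add(add(SSSZ, Z), add(Z, Z))))))))))))
  step 40: S(S(S(S(S(S(S(S(add(add(S(add(Z, Z)), add(Z, Z)), mul(add(Z, Z), add(add(SSSZ, Z), add(Z, Z))))))))))))
  step 41: S(S(S(S(S(S(S(S(add(S(add(add(Z, Z), add(Z, Z))), mul(add(Z, Z), add(add(SSSZ, Z), add(Z, Z))))))))))))
  step 42: S(S(S(S(S(S(S(S(S(add(add(add(Z, Z), add(Z, Z)), mul(add(Z, Z), add(add(SSSZ, Z), add(Z, Z)))))))))))))
  step 43: S(S(S(S(S(S(S(S(S(add(add(Z, add(Z, Z)), mul(add(Z, Z), add(add(SSSZ, Z), add(Z, Z)))))))))))))
  step 44: S(S(S(S(S(S(S(S(S(add(add(Z, Z), mul(add(Z, Z), add(add(SSSZ, Z), add(Z, Z)))))))))))))
  step 45: S(S(S(S(S(S(S(S(S(add(Z, mul(add(Z, Z), add(add(SSSZ, Z), add(Z, Z)))))))))))))
  step 46: S(S(S(S(S(S(S(S(S(mul(add(Z, Z), add(add(SSSZ, Z), add(Z, Z))))))))))))
  step 47: S(S(S(S(S(S(S(S(S(mul(Z, add(add(SSSZ, Z), add(Z, Z))))))))))))
  step 48: S^9(Z)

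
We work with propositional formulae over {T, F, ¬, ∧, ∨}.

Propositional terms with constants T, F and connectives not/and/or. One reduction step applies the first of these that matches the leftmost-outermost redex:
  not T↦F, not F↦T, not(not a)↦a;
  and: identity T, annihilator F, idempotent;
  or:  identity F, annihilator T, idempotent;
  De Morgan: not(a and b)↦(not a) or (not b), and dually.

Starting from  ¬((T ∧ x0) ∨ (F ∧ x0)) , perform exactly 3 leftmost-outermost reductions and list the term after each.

Answer: after 3 steps: (F ∨ ¬x0) ∧ ¬(F ∧ x0)

Working:
  start: ¬((T ∧ x0) ∨ (F ∧ x0))
  [1] ¬(T ∧ x0) ∧ ¬(F ∧ x0)
  [2] (¬T ∨ ¬x0) ∧ ¬(F ∧ x0)
  [3] (F ∨ ¬x0) ∧ ¬(F ∧ x0)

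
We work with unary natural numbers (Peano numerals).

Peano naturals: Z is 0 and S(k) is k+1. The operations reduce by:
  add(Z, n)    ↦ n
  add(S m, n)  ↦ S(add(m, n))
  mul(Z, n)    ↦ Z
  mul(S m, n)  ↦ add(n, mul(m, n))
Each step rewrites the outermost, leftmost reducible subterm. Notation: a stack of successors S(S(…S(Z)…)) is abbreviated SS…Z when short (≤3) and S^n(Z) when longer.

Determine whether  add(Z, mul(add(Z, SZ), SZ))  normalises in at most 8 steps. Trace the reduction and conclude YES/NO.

  start: add(Z, mul(add(Z, SZ), SZ))
  →1  mul(add(Z, SZ), SZ)
  →2  mul(SZ, SZ)
  →3  add(SZ, mul(Z, SZ))
  →4  S(add(Z, mul(Z, SZ)))
  →5  S(mul(Z, SZ))
  →6  SZ

Answer: YES — reaches normal form SZ in 6 ≤ 8 steps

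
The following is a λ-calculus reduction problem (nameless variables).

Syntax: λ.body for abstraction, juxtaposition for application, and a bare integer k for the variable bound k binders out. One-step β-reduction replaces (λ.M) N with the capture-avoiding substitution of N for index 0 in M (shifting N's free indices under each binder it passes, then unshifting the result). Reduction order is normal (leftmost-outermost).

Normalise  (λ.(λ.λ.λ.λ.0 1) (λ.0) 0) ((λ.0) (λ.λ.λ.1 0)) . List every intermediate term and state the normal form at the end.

  start: (λ.(λ.λ.λ.λ.0 1) (λ.0) 0) ((λ.0) (λ.λ.λ.1 0))
  →1  (λ.λ.λ.λ.0 1) (λ.0) ((λ.0) (λ.λ.λ.1 0))
  →2  (λ.λ.λ.0 1) ((λ.0) (λ.λ.λ.1 0))
  →3  λ.λ.0 1

Answer: normal form = λ.λ.0 1  (in 3 steps)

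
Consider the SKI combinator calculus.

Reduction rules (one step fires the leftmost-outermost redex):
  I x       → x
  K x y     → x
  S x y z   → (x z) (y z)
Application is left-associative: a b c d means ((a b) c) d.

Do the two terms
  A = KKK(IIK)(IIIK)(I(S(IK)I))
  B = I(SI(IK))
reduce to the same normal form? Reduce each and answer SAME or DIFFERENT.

Answer: DIFFERENT — A ⇓ K(SKI), B ⇓ SIK

Reduction:
Term A:
  start: KKK(IIK)(IIIK)(I(S(IK)I))
  →1  K(IIK)(IIIK)(I(S(IK)I))
  →2  IIK(I(S(IK)I))
  →3  IK(I(S(IK)I))
  →4  K(I(S(IK)I))
  →5  K(S(IK)I)
  →6  K(SKI)

Term B:
  start: I(SI(IK))
  →1  SI(IK)
  →2  SIK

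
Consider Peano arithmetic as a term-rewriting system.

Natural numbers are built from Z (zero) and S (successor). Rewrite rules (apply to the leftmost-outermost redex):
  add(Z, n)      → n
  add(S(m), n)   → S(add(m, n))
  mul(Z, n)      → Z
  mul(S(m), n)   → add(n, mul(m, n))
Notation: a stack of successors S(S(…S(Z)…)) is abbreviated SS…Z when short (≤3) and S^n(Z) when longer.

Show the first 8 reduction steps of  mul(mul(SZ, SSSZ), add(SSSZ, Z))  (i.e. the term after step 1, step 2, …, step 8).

Answer: after 8 steps: S(S(add(S(add(Z, Z)), mul(add(SSZ, mul(Z, SSSZ)), add(SSSZ, Z)))))

Working:
  start: mul(mul(SZ, SSSZ), add(SSSZ, Z))
  →1  mul(add(SSSZ, mul(Z, SSSZ)), add(SSSZ, Z))
  →2  mul(S(add(SSZ, mul(Z, SSSZ))), add(SSSZ, Z))
  →3  add(add(SSSZ, Z), mul(add(SSZ, mul(Z, SSSZ)), add(SSSZ, Z)))
  →4  add(S(add(SSZ, Z)), mul(add(SSZ, mul(Z, SSSZ)), add(SSSZ, Z)))
  →5  S(add(add(SSZ, Z), mul(add(SSZ, mul(Z, SSSZ)), add(SSSZ, Z))))
  →6  S(add(S(add(SZ, Z)), mul(add(SSZ, mul(Z, SSSZ)), add(SSSZ, Z))))
  →7  S(S(add(add(SZ, Z), mul(add(SSZ, mul(Z, SSSZ)), add(SSSZ, Z)))))
  →8  S(S(add(S(add(Z, Z)), mul(add(SSZ, mul(Z, SSSZ)), add(SSSZ, Z)))))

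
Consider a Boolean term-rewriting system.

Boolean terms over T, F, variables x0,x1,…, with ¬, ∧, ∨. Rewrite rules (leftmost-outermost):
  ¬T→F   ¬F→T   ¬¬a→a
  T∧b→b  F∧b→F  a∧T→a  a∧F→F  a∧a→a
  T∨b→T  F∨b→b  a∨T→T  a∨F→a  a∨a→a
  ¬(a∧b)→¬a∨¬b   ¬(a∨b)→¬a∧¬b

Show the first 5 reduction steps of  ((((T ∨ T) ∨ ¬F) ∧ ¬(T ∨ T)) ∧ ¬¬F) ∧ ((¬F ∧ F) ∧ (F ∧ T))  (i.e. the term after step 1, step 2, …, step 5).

  start: ((((T ∨ T) ∨ ¬F) ∧ ¬(T ∨ T)) ∧ ¬¬F) ∧ ((¬F ∧ F) ∧ (F ∧ T))
  [1] (((T ∨ ¬F) ∧ ¬(T ∨ T)) ∧ ¬¬F) ∧ ((¬F ∧ F) ∧ (F ∧ T))
  [2] ((T ∧ ¬(T ∨ T)) ∧ ¬¬F) ∧ ((¬F ∧ F) ∧ (F ∧ T))
  [3] (¬(T ∨ T) ∧ ¬¬F) ∧ ((¬F ∧ F) ∧ (F ∧ T))
  [4] ((¬T ∧ ¬T) ∧ ¬¬F) ∧ ((¬F ∧ F) ∧ (F ∧ T))
  [5] (¬T ∧ ¬¬F) ∧ ((¬F ∧ F) ∧ (F ∧ T))

Answer: after 5 steps: (¬T ∧ ¬¬F) ∧ ((¬F ∧ F) ∧ (F ∧ T))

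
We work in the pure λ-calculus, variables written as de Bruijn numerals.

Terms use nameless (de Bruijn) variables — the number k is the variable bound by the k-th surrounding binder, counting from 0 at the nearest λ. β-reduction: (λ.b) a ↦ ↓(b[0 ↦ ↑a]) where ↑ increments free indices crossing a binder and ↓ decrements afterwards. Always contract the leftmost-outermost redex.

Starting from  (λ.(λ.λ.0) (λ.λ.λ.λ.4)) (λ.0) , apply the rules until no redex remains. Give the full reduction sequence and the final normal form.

  start: (λ.(λ.λ.0) (λ.λ.λ.λ.4)) (λ.0)
  step 1: (λ.λ.0) (λ.λ.λ.λ.λ.0)
  step 2: λ.0

Answer: normal form = λ.0  (in 2 steps)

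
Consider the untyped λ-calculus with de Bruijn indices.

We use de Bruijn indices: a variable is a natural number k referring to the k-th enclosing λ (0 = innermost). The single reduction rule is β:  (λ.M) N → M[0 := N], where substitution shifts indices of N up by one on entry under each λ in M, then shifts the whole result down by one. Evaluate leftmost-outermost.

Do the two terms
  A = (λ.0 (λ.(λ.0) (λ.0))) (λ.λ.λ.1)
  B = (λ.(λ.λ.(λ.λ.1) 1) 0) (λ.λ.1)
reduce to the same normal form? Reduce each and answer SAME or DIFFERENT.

Answer: DIFFERENT — A ⇓ λ.λ.1, B ⇓ λ.λ.λ.λ.1

Reduction:
Term A:
  start: (λ.0 (λ.(λ.0) (λ.0))) (λ.λ.λ.1)
  →1  (λ.λ.λ.1) (λ.(λ.0) (λ.0))
  →2  λ.λ.1

Term B:
  start: (λ.(λ.λ.(λ.λ.1) 1) 0) (λ.λ.1)
  →1  (λ.λ.(λ.λ.1) 1) (λ.λ.1)
  →2  λ.(λ.λ.1) (λ.λ.1)
  →3  λ.λ.λ.λ.1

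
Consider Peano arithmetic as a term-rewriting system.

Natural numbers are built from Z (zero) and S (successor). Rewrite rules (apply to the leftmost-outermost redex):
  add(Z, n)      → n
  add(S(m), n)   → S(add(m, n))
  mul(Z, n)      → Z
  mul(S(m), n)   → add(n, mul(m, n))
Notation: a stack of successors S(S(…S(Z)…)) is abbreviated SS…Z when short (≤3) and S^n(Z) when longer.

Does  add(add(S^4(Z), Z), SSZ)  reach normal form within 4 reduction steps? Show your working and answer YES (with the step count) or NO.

  start: add(add(S^4(Z), Z), SSZ)
  [1] add(S(add(SSSZ, Z)), SSZ)
  [2] S(add(add(SSSZ, Z), SSZ))
  [3] S(add(S(add(SSZ, Z)), SSZ))
  [4] S(S(add(add(SSZ, Z), SSZ)))

Answer: NO — after 4 steps the term is S(S(add(add(SSZ, Z), SSZ))), not yet normal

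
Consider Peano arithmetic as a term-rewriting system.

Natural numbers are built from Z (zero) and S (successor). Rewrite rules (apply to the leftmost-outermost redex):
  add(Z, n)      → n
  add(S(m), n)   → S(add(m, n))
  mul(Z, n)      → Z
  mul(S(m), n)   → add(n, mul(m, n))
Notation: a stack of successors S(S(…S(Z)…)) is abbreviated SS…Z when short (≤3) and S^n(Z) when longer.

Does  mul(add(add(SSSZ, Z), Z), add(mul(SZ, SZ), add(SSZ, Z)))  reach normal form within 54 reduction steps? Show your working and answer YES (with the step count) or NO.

Answer: YES — reaches normal form S^9(Z) in 51 ≤ 54 steps

Working:
  start: mul(add(add(SSSZ, Z), Z), add(mul(SZ, SZ), add(SSZ, Z)))
  →1  mul(add(S(add(SSZ, Z)), Z), add(mul(SZ, SZ), add(SSZ, Z)))
  →2  mul(S(add(add(SSZ, Z), Z)), add(mul(SZ, SZ), add(SSZ, Z)))
  →3  add(add(mul(SZ, SZ), add(SSZ, Z)), mul(add(add(SSZ, Z), Z), add(mul(SZ, SZ), add(SSZ, Z))))
  →4  add(add(add(SZ, mul(Z, SZ)), add(SSZ, Z)), mul(add(add(SSZ, Z), Z), add(mul(SZ, SZ), add(SSZ, Z))))
  →5  add(add(S(add(Z, mul(Z, SZ))), add(SSZ, Z)), mul(add(add(SSZ, Z), Z), add(mul(SZ, SZ), add(SSZ, Z))))
  →6  add(S(add(add(Z, mul(Z, SZ)), add(SSZ, Z))), mul(add(add(SSZ, Z), Z), add(mul(SZ, SZ), add(SSZ, Z))))
  →7  S(add(add(add(Z, mul(Z, SZ)), add(SSZ, Z)), mul(add(add(SSZ, Z), Z), add(mul(SZ, SZ), add(SSZ, Z)))))
  →8  S(add(add(mul(Z, SZ), add(SSZ, Z)), mul(add(add(SSZ, Z), Z), add(mul(SZ, SZ), add(SSZ, Z)))))
  →9  S(add(add(Z, add(SSZ, Z)), mul(add(add(SSZ, Z), Z), add(mul(SZ, SZ), add(SSZ, Z)))))
  →10  S(add(add(SSZ, Z), mul(add(add(SSZ, Z), Z), add(mul(SZ, SZ), add(SSZ, Z)))))
  →11  S(add(S(add(SZ, Z)), mul(add(add(SSZ, Z), Z), add(mul(SZ, SZ), add(SSZ, Z)))))
  →12  S(S(add(add(SZ, Z), mul(add(add(SSZ, Z), Z), add(mul(SZ, SZ), add(SSZ, Z))))))
  →13  S(S(add(S(add(Z, Z)), mul(add(add(SSZ, Z), Z), add(mul(SZ, SZ), add(SSZ, Z))))))
  →14  S(S(S(add(add(Z, Z), mul(add(add(SSZ, Z), Z), add(mul(SZ, SZ), add(SSZ, Z)))))))
  →15  S(S(S(add(Z, mul(add(add(SSZ, Z), Z), add(mul(SZ, SZ), add(SSZ, Z)))))))
  →16  S(S(S(mul(add(add(SSZ, Z), Z), add(mul(SZ, SZ), add(SSZ, Z))))))
  →17  S(S(S(mul(add(S(add(SZ, Z)), Z), add(mul(SZ, SZ), add(SSZ, Z))))))
  →18  S(S(S(mul(S(add(add(SZ, Z), Z)), add(mul(SZ, SZ), add(SSZ, Z))))))
  →19  S(S(S(add(add(mul(SZ, SZ), add(SSZ, Z)), mul(add(add(SZ, Z), Z), add(mul(SZ, SZ), add(SSZ, Z)))))))
  →20  S(S(S(add(add(add(SZ, mul(Z, SZ)), add(SSZ, Z)), mul(add(add(SZ, Z), Z), add(mul(SZ, SZ), add(SSZ, Z)))))))
  →21  S(S(S(add(add(S(add(Z, mul(Z, SZ))), add(SSZ, Z)), mul(add(add(SZ, Z), Z), add(mul(SZ, SZ), add(SSZ, Z)))))))
  →22  S(S(S(add(S(add(add(Z, mul(Z, SZ)), add(SSZ, Z))), mul(add(add(SZ, Z), Z), add(mul(SZ, SZ), add(SSZ, Z)))))))
  →23  S(S(S(S(add(add(add(Z, mul(Z, SZ)), add(SSZ, Z)), mul(add(add(SZ, Z), Z), add(mul(SZ, SZ), add(SSZ, Z))))))))
  →24  S(S(S(S(add(add(mul(Z, SZ), add(SSZ, Z)), mul(add(add(SZ, Z), Z), add(mul(SZ, SZ), add(SSZ, Z))))))))
  →25  S(S(S(S(add(add(Z, add(SSZ, Z)), mul(add(add(SZ, Z), Z), add(mul(SZ, SZ), add(SSZ, Z))))))))
  →26  S(S(S(S(add(add(SSZ, Z), mul(add(add(SZ, Z), Z), add(mul(SZ, SZ), add(SSZ, Z))))))))
  →27  S(S(S(S(add(S(add(SZ, Z)), mul(add(add(SZ, Z), Z), add(mul(SZ, SZ), add(SSZ, Z))))))))
  →28  S(S(S(S(S(add(add(SZ, Z), mul(add(add(SZ, Z), Z), add(mul(SZ, SZ), add(SSZ, Z)))))))))
  →29  S(S(S(S(S(add(S(add(Z, Z)), mul(add(add(SZ, Z), Z), add(mul(SZ, SZ), add(SSZ, Z)))))))))
  →30  S(S(S(S(S(S(add(add(Z, Z), mul(add(add(SZ, Z), Z), add(mul(SZ, SZ), add(SSZ, Z))))))))))
  →31  S(S(S(S(S(S(add(Z, mul(add(add(SZ, Z), Z), add(mul(SZ, SZ), add(SSZ, Z))))))))))
  →32  S(S(S(S(S(S(mul(add(add(SZ, Z), Z), add(mul(SZ, SZ), add(SSZ, Z)))))))))
  →33  S(S(S(S(S(S(mul(add(S(add(Z, Z)), Z), add(mul(SZ, SZ), add(SSZ, Z)))))))))
  →34  S(S(S(S(S(S(mul(S(add(add(Z, Z), Z)), add(mul(SZ, SZ), add(SSZ, Z)))))))))
  →35  S(S(S(S(S(S(add(add(mul(SZ, SZ), add(SSZ, Z)), mul(add(add(Z, Z), Z), add(mul(SZ, SZ), add(SSZ, Z))))))))))
  →36  S(S(S(S(S(S(add(add(add(SZ, mul(Z, SZ)), add(SSZ, Z)), mul(add(add(Z, Z), Z), add(mul(SZ, SZ), add(SSZ, Z))))))))))
  →37  S(S(S(S(S(S(add(add(S(add(Z, mul(Z, SZ))), add(SSZ, Z)), mul(add(add(Z, Z), Z), add(mul(SZ, SZ), add(SSZ, Z))))))))))
  →38  S(S(S(S(S(S(add(S(add(add(Z, mul(Z, SZ)), add(SSZ, Z))), mul(add(add(Z, Z), Z), add(mul(SZ, SZ), add(SSZ, Z))))))))))
  →39  S(S(S(S(S(S(S(add(add(add(Z, mul(Z, SZ)), add(SSZ, Z)), mul(add(add(Z, Z), Z), add(mul(SZ, SZ), add(SSZ, Z)))))))))))
  →40  S(S(S(S(S(S(S(add(add(mul(Z, SZ), add(SSZ, Z)), mul(add(add(Z, Z), Z), add(mul(SZ, SZ), add(SSZ, Z)))))))))))
  →41  S(S(S(S(S(S(S(add(add(Z, add(SSZ, Z)), mul(add(add(Z, Z), Z), add(mul(SZ, SZ), add(SSZ, Z)))))))))))
  →42  S(S(S(S(S(S(S(add(add(SSZ, Z), mul(add(add(Z, Z), Z), add(mul(SZ, SZ), add(SSZ, Z)))))))))))
  →43  S(S(S(S(S(S(S(add(S(add(SZ, Z)), mul(add(add(Z, Z), Z), add(mul(SZ, SZ), add(SSZ, Z)))))))))))
  →44  S(S(S(S(S(S(S(S(add(add(SZ, Z), mul(add(add(Z, Z), Z), add(mul(SZ, SZ), add(SSZ, Z))))))))))))
  →45  S(S(S(S(S(S(S(S(add(S(add(Z, Z)), mul(add(add(Z, Z), Z), add(mul(SZ, SZ), add(SSZ, Z))))))))))))
  →46  S(S(S(S(S(S(S(S(S(add(add(Z, Z), mul(add(add(Z, Z), Z), add(mul(SZ, SZ), add(SSZ, Z)))))))))))))
  →47  S(S(S(S(S(S(S(S(S(add(Z, mul(add(add(Z, Z), Z), add(mul(SZ, SZ), add(SSZ, Z)))))))))))))
  →48  S(S(S(S(S(S(S(S(S(mul(add(add(Z, Z), Z), add(mul(SZ, SZ), add(SSZ, Z))))))))))))
  →49  S(S(S(S(S(S(S(S(S(mul(add(Z, Z), add(mul(SZ, SZ), add(SSZ, Z))))))))))))
  →50  S(S(S(S(S(S(S(S(S(mul(Z, add(mul(SZ, SZ), add(SSZ, Z))))))))))))
  →51  S^9(Z)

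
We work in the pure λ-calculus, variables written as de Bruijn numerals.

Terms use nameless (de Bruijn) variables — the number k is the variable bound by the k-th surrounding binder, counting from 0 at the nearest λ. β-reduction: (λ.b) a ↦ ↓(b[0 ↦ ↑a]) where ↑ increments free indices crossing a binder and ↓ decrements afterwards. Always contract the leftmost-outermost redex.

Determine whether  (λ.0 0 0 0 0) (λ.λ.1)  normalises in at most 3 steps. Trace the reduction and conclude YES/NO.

Answer: NO — after 3 steps the term is (λ.λ.1) (λ.λ.1) (λ.λ.1), not yet normal

Reduction:
  start: (λ.0 0 0 0 0) (λ.λ.1)
  step 1: (λ.λ.1) (λ.λ.1) (λ.λ.1) (λ.λ.1) (λ.λ.1)
  step 2: (λ.λ.λ.1) (λ.λ.1) (λ.λ.1) (λ.λ.1)
  step 3: (λ.λ.1) (λ.λ.1) (λ.λ.1)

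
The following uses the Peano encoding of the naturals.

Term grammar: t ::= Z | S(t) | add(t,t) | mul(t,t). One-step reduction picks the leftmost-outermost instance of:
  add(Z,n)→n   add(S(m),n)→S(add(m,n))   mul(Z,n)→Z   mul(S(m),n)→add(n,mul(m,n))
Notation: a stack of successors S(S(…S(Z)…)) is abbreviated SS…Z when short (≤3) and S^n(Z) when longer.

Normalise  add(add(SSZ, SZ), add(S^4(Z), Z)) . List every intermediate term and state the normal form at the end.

Answer: normal form = S^7(Z)  (in 12 steps)

Reduction:
  start: add(add(SSZ, SZ), add(S^4(Z), Z))
  step 1: add(S(add(SZ, SZ)), add(S^4(Z), Z))
  step 2: S(add(add(SZ, SZ), add(S^4(Z), Z)))
  step 3: S(add(S(add(Z, SZ)), add(S^4(Z), Z)))
  step 4: S(S(add(add(Z, SZ), add(S^4(Z), Z))))
  step 5: S(S(add(SZ, add(S^4(Z), Z))))
  step 6: S(S(S(add(Z, add(S^4(Z), Z)))))
  step 7: S(S(S(add(S^4(Z), Z))))
  step 8: S(S(S(S(add(SSSZ, Z)))))
  step 9: S(S(S(S(S(add(SSZ, Z))))))
  step 10: S(S(S(S(S(S(add(SZ, Z)))))))
  step 11: S(S(S(S(S(S(S(add(Z, Z))))))))
  step 12: S^7(Z)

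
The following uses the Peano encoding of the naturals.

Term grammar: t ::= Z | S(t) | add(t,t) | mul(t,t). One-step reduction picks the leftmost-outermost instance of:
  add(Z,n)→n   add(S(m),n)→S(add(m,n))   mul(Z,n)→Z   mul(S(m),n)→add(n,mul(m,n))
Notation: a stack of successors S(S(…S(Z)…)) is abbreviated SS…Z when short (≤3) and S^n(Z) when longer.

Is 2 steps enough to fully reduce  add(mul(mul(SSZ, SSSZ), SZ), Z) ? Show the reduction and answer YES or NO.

  start: add(mul(mul(SSZ, SSSZ), SZ), Z)
  [1] add(mul(add(SSSZ, mul(SZ, SSSZ)), SZ), Z)
  [2] add(mul(S(add(SSZ, mul(SZ, SSSZ))), SZ), Z)

Answer: NO — after 2 steps the term is add(mul(S(add(SSZ, mul(SZ, SSSZ))), SZ), Z), not yet normal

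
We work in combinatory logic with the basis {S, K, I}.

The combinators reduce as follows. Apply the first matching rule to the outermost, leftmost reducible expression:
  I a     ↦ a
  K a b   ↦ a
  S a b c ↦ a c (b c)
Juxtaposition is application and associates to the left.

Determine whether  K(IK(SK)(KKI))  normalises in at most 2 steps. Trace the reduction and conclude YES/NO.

  start: K(IK(SK)(KKI))
  step 1: K(K(SK)(KKI))
  step 2: K(SK)

Answer: YES — reaches normal form K(SK) in 2 ≤ 2 steps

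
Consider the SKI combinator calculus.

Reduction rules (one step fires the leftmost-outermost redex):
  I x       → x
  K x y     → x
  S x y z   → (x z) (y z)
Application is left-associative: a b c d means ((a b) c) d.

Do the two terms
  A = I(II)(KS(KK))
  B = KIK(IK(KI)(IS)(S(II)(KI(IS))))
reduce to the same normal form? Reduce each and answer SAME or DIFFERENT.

Answer: DIFFERENT — A ⇓ S, B ⇓ I

Derivation:
Term A:
  start: I(II)(KS(KK))
  [1] II(KS(KK))
  [2] I(KS(KK))
  [3] KS(KK)
  [4] S

Term B:
  start: KIK(IK(KI)(IS)(S(II)(KI(IS))))
  [1] I(IK(KI)(IS)(S(II)(KI(IS))))
  [2] IK(KI)(IS)(S(II)(KI(IS)))
  [3] K(KI)(IS)(S(II)(KI(IS)))
  [4] KI(S(II)(KI(IS)))
  [5] I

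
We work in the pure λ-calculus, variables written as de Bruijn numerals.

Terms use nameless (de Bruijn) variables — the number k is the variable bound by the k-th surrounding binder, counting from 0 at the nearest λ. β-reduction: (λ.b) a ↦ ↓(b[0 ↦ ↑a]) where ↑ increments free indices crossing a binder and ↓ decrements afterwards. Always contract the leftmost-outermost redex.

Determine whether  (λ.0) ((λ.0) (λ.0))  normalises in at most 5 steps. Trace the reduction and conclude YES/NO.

Answer: YES — reaches normal form λ.0 in 2 ≤ 5 steps

Derivation:
  start: (λ.0) ((λ.0) (λ.0))
  [1] (λ.0) (λ.0)
  [2] λ.0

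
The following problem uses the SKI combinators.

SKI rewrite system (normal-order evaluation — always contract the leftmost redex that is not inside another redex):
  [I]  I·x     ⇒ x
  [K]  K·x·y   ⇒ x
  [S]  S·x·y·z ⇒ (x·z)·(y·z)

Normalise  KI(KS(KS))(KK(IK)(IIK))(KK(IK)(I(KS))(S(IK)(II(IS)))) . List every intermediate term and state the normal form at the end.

  start: KI(KS(KS))(KK(IK)(IIK))(KK(IK)(I(KS))(S(IK)(II(IS))))
  step 1: I(KK(IK)(IIK))(KK(IK)(I(KS))(S(IK)(II(IS))))
  step 2: KK(IK)(IIK)(KK(IK)(I(KS))(S(IK)(II(IS))))
  step 3: K(IIK)(KK(IK)(I(KS))(S(IK)(II(IS))))
  step 4: IIK
  step 5: IK
  step 6: K

Answer: normal form = K  (in 6 steps)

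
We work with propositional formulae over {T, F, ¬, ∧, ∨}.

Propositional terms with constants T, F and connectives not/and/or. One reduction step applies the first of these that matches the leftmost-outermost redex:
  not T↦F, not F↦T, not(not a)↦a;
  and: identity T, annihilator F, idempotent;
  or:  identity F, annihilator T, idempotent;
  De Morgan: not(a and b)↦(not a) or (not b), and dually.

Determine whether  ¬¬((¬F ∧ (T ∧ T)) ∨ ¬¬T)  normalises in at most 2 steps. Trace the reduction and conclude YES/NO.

  start: ¬¬((¬F ∧ (T ∧ T)) ∨ ¬¬T)
  [1] (¬F ∧ (T ∧ T)) ∨ ¬¬T
  [2] (T ∧ (T ∧ T)) ∨ ¬¬T

Answer: NO — after 2 steps the term is (T ∧ (T ∧ T)) ∨ ¬¬T, not yet normal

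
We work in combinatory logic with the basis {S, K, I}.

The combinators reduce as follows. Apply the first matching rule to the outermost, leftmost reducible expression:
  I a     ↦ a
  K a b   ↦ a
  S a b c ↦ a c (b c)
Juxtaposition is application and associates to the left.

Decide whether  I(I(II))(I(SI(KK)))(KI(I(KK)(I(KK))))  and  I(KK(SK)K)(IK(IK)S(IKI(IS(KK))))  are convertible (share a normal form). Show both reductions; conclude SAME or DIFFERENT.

Term A:
  start: I(I(II))(I(SI(KK)))(KI(I(KK)(I(KK))))
  step 1: I(II)(I(SI(KK)))(KI(I(KK)(I(KK))))
  step 2: II(I(SI(KK)))(KI(I(KK)(I(KK))))
  step 3: I(I(SI(KK)))(KI(I(KK)(I(KK))))
  step 4: I(SI(KK))(KI(I(KK)(I(KK))))
  step 5: SI(KK)(KI(I(KK)(I(KK))))
  step 6: I(KI(I(KK)(I(KK))))(KK(KI(I(KK)(I(KK)))))
  step 7: KI(I(KK)(I(KK)))(KK(KI(I(KK)(I(KK)))))
  step 8: I(KK(KI(I(KK)(I(KK)))))
  step 9: KK(KI(I(KK)(I(KK))))
  step 10: K

Term B:
  start: I(KK(SK)K)(IK(IK)S(IKI(IS(KK))))
  step 1: KK(SK)K(IK(IK)S(IKI(IS(KK))))
  step 2: KK(IK(IK)S(IKI(IS(KK))))
  step 3: K

Answer: SAME — A ⇓ K, B ⇓ K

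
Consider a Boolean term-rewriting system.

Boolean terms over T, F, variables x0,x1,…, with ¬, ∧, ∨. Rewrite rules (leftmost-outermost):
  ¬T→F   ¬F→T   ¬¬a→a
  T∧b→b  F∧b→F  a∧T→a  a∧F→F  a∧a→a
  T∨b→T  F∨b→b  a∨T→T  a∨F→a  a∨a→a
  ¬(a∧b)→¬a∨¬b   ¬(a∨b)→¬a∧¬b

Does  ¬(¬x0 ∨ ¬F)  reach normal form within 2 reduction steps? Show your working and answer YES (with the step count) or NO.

  start: ¬(¬x0 ∨ ¬F)
  [1] ¬¬x0 ∧ ¬¬F
  [2] x0 ∧ ¬¬F

Answer: NO — after 2 steps the term is x0 ∧ ¬¬F, not yet normal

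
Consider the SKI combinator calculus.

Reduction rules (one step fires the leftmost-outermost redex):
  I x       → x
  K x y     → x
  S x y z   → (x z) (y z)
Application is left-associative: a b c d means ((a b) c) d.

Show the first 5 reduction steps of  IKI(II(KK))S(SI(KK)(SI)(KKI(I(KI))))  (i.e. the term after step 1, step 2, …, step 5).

Answer: after 5 steps: S(SI(KK(SI))(KKI(I(KI))))

Working:
  start: IKI(II(KK))S(SI(KK)(SI)(KKI(I(KI))))
  →1  KI(II(KK))S(SI(KK)(SI)(KKI(I(KI))))
  →2  IS(SI(KK)(SI)(KKI(I(KI))))
  →3  S(SI(KK)(SI)(KKI(I(KI))))
  →4  S(I(SI)(KK(SI))(KKI(I(KI))))
  →5  S(SI(KK(SI))(KKI(I(KI))))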